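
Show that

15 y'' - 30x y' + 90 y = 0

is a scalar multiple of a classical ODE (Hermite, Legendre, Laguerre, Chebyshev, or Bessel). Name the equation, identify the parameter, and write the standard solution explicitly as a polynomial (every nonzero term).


All three coefficients share the factor 15; dividing through by 15 gives  y'' - 2x y' + 6 y = 0.
This matches the Hermite equation y'' - 2x y' + 2n y = 0 with 2n = 6, so n = 3; the polynomial solution is H_3(x).
With y = sum_k a_k x^k, matching x^k gives (k+2)(k+1) a_{k+2} = 2(k - n) a_k = 2(k - 3) a_k. The right side vanishes at k = 3, so the series with the parity of 3 terminates at degree 3.
Standard normalization: leading coefficient of H_n is 2^n, so a_3 = 2^3 = 8. Work downward with a_k = (k+1)(k+2) a_{k+2} / (2(k - n)):
  a_1 = (2)(3)(8) / (2(1 - 3)) = 48/(-4) = -12
Hence H_3(x) = 8 x^3 - 12 x.

H_3(x); series = 8 x^3 - 12 x


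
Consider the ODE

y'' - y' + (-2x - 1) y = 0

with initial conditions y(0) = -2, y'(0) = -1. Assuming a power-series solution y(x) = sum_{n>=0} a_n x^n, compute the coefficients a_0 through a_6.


Ansatz: y(x) = sum_{n>=0} a_n x^n, so y'(x) = sum_{n>=1} n a_n x^(n-1) and y''(x) = sum_{n>=2} n(n-1) a_n x^(n-2).
Substitute into P(x) y'' + Q(x) y' + R(x) y = 0 with P(x) = 1, Q(x) = -1, R(x) = -2x - 1, and match powers of x.
Initial conditions: a_0 = -2, a_1 = -1.
Setting the coefficient of each power of x to zero and solving order by order (substituting the coefficients already found):
  x^0: 2 a_2 - a_1 - a_0 = 0  ->  2 a_2 = a_1 + a_0 = -3  ->  a_2 = -3/2
  x^1: 6 a_3 - 2 a_2 - a_1 - 2 a_0 = 0  ->  6 a_3 = 2 a_2 + a_1 + 2 a_0 = -8  ->  a_3 = -4/3
  x^2: 12 a_4 - 3 a_3 - a_2 - 2 a_1 = 0  ->  12 a_4 = 3 a_3 + a_2 + 2 a_1 = -15/2  ->  a_4 = -5/8
  x^3: 20 a_5 - 4 a_4 - a_3 - 2 a_2 = 0  ->  20 a_5 = 4 a_4 + a_3 + 2 a_2 = -41/6  ->  a_5 = -41/120
  x^4: 30 a_6 - 5 a_5 - a_4 - 2 a_3 = 0  ->  30 a_6 = 5 a_5 + a_4 + 2 a_3 = -5  ->  a_6 = -1/6
Truncated series: y(x) = -2 - x - (3/2) x^2 - (4/3) x^3 - (5/8) x^4 - (41/120) x^5 - (1/6) x^6 + O(x^7).

a_0 = -2; a_1 = -1; a_2 = -3/2; a_3 = -4/3; a_4 = -5/8; a_5 = -41/120; a_6 = -1/6


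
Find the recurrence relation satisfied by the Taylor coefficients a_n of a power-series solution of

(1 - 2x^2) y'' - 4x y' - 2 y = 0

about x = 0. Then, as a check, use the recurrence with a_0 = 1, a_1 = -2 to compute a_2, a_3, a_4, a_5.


Substitute y = sum_n a_n x^n.
(1 - 2 x^2) y'' contributes (n+2)(n+1) a_{n+2} - 2 n(n-1) a_n at x^n.
-4 x y'(x) contributes -4 n a_n at x^n.
-2 y(x) contributes -2 a_n at x^n.
Matching x^n: (n+2)(n+1) a_{n+2} + (-2 n(n-1) - 4 n - 2) a_n = 0.
Thus a_{n+2} = (2 n(n-1) + 4 n + 2) / ((n+1)(n+2)) * a_n.

Check with a_0 = 1, a_1 = -2 (apply the recurrence for n = 0, 1, 2, 3): a_0 = 1, a_1 = -2, a_2 = 1, a_3 = -2, a_4 = 7/6, a_5 = -13/5.

a_(n+2) = (2 n(n-1) + 4 n + 2) / ((n+1)(n+2)) * a_n; check: a_0 = 1, a_1 = -2, a_2 = 1, a_3 = -2, a_4 = 7/6, a_5 = -13/5


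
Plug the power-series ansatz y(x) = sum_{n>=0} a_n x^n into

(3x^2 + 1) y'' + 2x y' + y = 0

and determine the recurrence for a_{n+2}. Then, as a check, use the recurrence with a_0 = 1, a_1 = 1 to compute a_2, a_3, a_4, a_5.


Substitute y = sum_n a_n x^n.
(1 + 3 x^2) y'' contributes (n+2)(n+1) a_{n+2} + 3 n(n-1) a_n at x^n.
2 x y'(x) contributes 2 n a_n at x^n.
y(x) contributes 1 a_n at x^n.
Matching x^n: (n+2)(n+1) a_{n+2} + (3 n(n-1) + 2 n + 1) a_n = 0.
Thus a_{n+2} = (-3 n(n-1) - 2 n - 1) / ((n+1)(n+2)) * a_n.

Check with a_0 = 1, a_1 = 1 (apply the recurrence for n = 0, 1, 2, 3): a_0 = 1, a_1 = 1, a_2 = -1/2, a_3 = -1/2, a_4 = 11/24, a_5 = 5/8.

a_(n+2) = (-3 n(n-1) - 2 n - 1) / ((n+1)(n+2)) * a_n; check: a_0 = 1, a_1 = 1, a_2 = -1/2, a_3 = -1/2, a_4 = 11/24, a_5 = 5/8


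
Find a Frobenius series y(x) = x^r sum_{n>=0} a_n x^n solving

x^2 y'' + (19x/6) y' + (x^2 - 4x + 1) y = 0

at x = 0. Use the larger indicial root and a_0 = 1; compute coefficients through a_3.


Write in Frobenius form y'' + (p(x)/x) y' + (q(x)/x^2) y = 0:
  p(x) = 19/6,  q(x) = x^2 - 4x + 1.
Indicial equation: r(r-1) + (19/6) r + (1) = 0 -> roots r_1 = -2/3, r_2 = -3/2.
Take r = r_1 = -2/3. Let y(x) = x^r sum_{n>=0} a_n x^n with a_0 = 1.
Substitute y = x^r sum a_n x^n and match x^{r+n}. The recurrence is
  D(n) a_n - 4 a_{n-1} + 1 a_{n-2} = 0,  where D(n) = (r+n)(r+n-1) + (19/6)(r+n) + (1).
  a_n = [4 a_{n-1} - 1 a_{n-2}] / D(n).
Since the indicial polynomial factors as (r - r_1)(r - r_2), D(n) = (r_1 + n - r_1)(r_1 + n - r_2) = n(n + 5/6).
Evaluating step by step (a_0 = 1):
  n = 1: D(1) = 1(1 + 5/6) = 11/6; numerator = 4(1) = 4; a_1 = (4)/(11/6) = 24/11
  n = 2: D(2) = 2(2 + 5/6) = 17/3; numerator = 4(24/11) - 1(1) = 85/11; a_2 = (85/11)/(17/3) = 15/11
  n = 3: D(3) = 3(3 + 5/6) = 23/2; numerator = 4(15/11) - 1(24/11) = 36/11; a_3 = (36/11)/(23/2) = 72/253

r = -2/3; a_0 = 1; a_1 = 24/11; a_2 = 15/11; a_3 = 72/253


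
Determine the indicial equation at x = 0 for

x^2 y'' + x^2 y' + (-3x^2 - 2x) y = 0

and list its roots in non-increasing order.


Divide by x^2 to reach normal form y'' + P_1(x) y' + P_2(x) y = 0 with P_1(x) = 1 and P_2(x) = -3 - 2/x.
x = 0 is a singular point because the y-coefficient -3 - 2/x has a pole at x = 0.
It is a regular singular point because x P_1(x) = p(x) = x and x^2 P_2(x) = q(x) = -3x^2 - 2x are polynomials, hence analytic at x = 0.
p(0) = 0,  q(0) = 0.
Indicial equation: r(r-1) + p(0) r + q(0) = 0, i.e. r^2 + (p(0) - 1) r + q(0) = 0, i.e. r^2 - 1 r = 0.
Discriminant: (-1)^2 - 4(0) = 1, so r = (1 ± 1)/2.
Solving: r_1 = 1, r_2 = 0.

indicial: r^2 - 1 r = 0; roots r_1 = 1, r_2 = 0


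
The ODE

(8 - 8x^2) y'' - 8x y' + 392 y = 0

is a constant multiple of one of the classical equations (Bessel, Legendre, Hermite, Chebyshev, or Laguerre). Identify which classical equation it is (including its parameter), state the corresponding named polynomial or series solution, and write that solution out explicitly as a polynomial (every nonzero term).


All three coefficients share the factor 8; dividing through by 8 gives  (1 - x^2) y'' - x y' + 49 y = 0.
This matches the Chebyshev equation (1 - x^2) y'' - x y' + n^2 y = 0 (note the -x y' term, not -2x y') with n^2 = 49, so n = 7; the polynomial solution is T_7(x).
With y = sum_k a_k x^k, matching x^k gives (k+2)(k+1) a_{k+2} = (k^2 - n^2) a_k = (k - 7)(k + 7) a_k. The right side vanishes at k = 7, so the series with the parity of 7 terminates at degree 7.
Standard normalization: leading coefficient of T_n is 2^(n-1), so a_7 = 2^6 = 64. Work downward with a_k = (k+1)(k+2) a_{k+2} / ((k - 7)(k + 7)):
  a_5 = (6)(7)(64) / ((5 - 7)(5 + 7)) = 2688/(-24) = -112
  a_3 = (4)(5)(-112) / ((3 - 7)(3 + 7)) = -2240/(-40) = 56
  a_1 = (2)(3)(56) / ((1 - 7)(1 + 7)) = 336/(-48) = -7
Hence T_7(x) = 64 x^7 - 112 x^5 + 56 x^3 - 7 x.

T_7(x); series = 64 x^7 - 112 x^5 + 56 x^3 - 7 x


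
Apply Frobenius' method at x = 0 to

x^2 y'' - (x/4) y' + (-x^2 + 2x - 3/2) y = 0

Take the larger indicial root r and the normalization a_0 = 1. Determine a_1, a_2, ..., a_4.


Write in Frobenius form y'' + (p(x)/x) y' + (q(x)/x^2) y = 0:
  p(x) = -1/4,  q(x) = -x^2 + 2x - 3/2.
Indicial equation: r(r-1) + (-1/4) r + (-3/2) = 0 -> roots r_1 = 2, r_2 = -3/4.
Take r = r_1 = 2. Let y(x) = x^r sum_{n>=0} a_n x^n with a_0 = 1.
Substitute y = x^r sum a_n x^n and match x^{r+n}. The recurrence is
  D(n) a_n + 2 a_{n-1} - 1 a_{n-2} = 0,  where D(n) = (r+n)(r+n-1) + (-1/4)(r+n) + (-3/2).
  a_n = [-2 a_{n-1} + 1 a_{n-2}] / D(n).
Since the indicial polynomial factors as (r - r_1)(r - r_2), D(n) = (r_1 + n - r_1)(r_1 + n - r_2) = n(n + 11/4).
Evaluating step by step (a_0 = 1):
  n = 1: D(1) = 1(1 + 11/4) = 15/4; numerator = -2(1) = -2; a_1 = (-2)/(15/4) = -8/15
  n = 2: D(2) = 2(2 + 11/4) = 19/2; numerator = -2(-8/15) + 1(1) = 31/15; a_2 = (31/15)/(19/2) = 62/285
  n = 3: D(3) = 3(3 + 11/4) = 69/4; numerator = -2(62/285) + 1(-8/15) = -92/95; a_3 = (-92/95)/(69/4) = -16/285
  n = 4: D(4) = 4(4 + 11/4) = 27; numerator = -2(-16/285) + 1(62/285) = 94/285; a_4 = (94/285)/(27) = 94/7695

r = 2; a_0 = 1; a_1 = -8/15; a_2 = 62/285; a_3 = -16/285; a_4 = 94/7695


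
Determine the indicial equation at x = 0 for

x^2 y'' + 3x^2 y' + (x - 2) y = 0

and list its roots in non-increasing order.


Divide by x^2 to reach normal form y'' + P_1(x) y' + P_2(x) y = 0 with P_1(x) = 3 and P_2(x) = 1/x - 2/x^2.
x = 0 is a singular point because the y-coefficient 1/x - 2/x^2 has a pole at x = 0.
It is a regular singular point because x P_1(x) = p(x) = 3x and x^2 P_2(x) = q(x) = x - 2 are polynomials, hence analytic at x = 0.
p(0) = 0,  q(0) = -2.
Indicial equation: r(r-1) + p(0) r + q(0) = 0, i.e. r^2 + (p(0) - 1) r + q(0) = 0, i.e. r^2 - 1 r - 2 = 0.
Discriminant: (-1)^2 - 4(-2) = 9, so r = (1 ± 3)/2.
Solving: r_1 = 2, r_2 = -1.

indicial: r^2 - 1 r - 2 = 0; roots r_1 = 2, r_2 = -1


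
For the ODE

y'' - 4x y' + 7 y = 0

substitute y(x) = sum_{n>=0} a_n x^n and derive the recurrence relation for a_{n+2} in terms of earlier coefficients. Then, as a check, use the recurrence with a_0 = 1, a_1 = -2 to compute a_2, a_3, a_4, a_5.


Substitute y = sum_n a_n x^n.
y''(x) has coefficient (n+2)(n+1) a_{n+2} at x^n;
-4 x y'(x) has coefficient -4 n a_n at x^n (shift);
7 y(x) has coefficient 7 a_n at x^n.
Matching x^n: (n+2)(n+1) a_{n+2} + (-4n + 7) a_n = 0.
Thus a_{n+2} = (4n - 7) / ((n+1)(n+2)) * a_n.

Check with a_0 = 1, a_1 = -2 (apply the recurrence for n = 0, 1, 2, 3): a_0 = 1, a_1 = -2, a_2 = -7/2, a_3 = 1, a_4 = -7/24, a_5 = 1/4.

a_(n+2) = (4n - 7) / ((n+1)(n+2)) * a_n; check: a_0 = 1, a_1 = -2, a_2 = -7/2, a_3 = 1, a_4 = -7/24, a_5 = 1/4


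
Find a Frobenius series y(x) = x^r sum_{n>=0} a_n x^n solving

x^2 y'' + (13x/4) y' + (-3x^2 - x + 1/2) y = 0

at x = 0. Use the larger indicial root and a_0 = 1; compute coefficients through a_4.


Write in Frobenius form y'' + (p(x)/x) y' + (q(x)/x^2) y = 0:
  p(x) = 13/4,  q(x) = -3x^2 - x + 1/2.
Indicial equation: r(r-1) + (13/4) r + (1/2) = 0 -> roots r_1 = -1/4, r_2 = -2.
Take r = r_1 = -1/4. Let y(x) = x^r sum_{n>=0} a_n x^n with a_0 = 1.
Substitute y = x^r sum a_n x^n and match x^{r+n}. The recurrence is
  D(n) a_n - 1 a_{n-1} - 3 a_{n-2} = 0,  where D(n) = (r+n)(r+n-1) + (13/4)(r+n) + (1/2).
  a_n = [1 a_{n-1} + 3 a_{n-2}] / D(n).
Since the indicial polynomial factors as (r - r_1)(r - r_2), D(n) = (r_1 + n - r_1)(r_1 + n - r_2) = n(n + 7/4).
Evaluating step by step (a_0 = 1):
  n = 1: D(1) = 1(1 + 7/4) = 11/4; numerator = 1(1) = 1; a_1 = (1)/(11/4) = 4/11
  n = 2: D(2) = 2(2 + 7/4) = 15/2; numerator = 1(4/11) + 3(1) = 37/11; a_2 = (37/11)/(15/2) = 74/165
  n = 3: D(3) = 3(3 + 7/4) = 57/4; numerator = 1(74/165) + 3(4/11) = 254/165; a_3 = (254/165)/(57/4) = 1016/9405
  n = 4: D(4) = 4(4 + 7/4) = 23; numerator = 1(1016/9405) + 3(74/165) = 2734/1881; a_4 = (2734/1881)/(23) = 2734/43263

r = -1/4; a_0 = 1; a_1 = 4/11; a_2 = 74/165; a_3 = 1016/9405; a_4 = 2734/43263


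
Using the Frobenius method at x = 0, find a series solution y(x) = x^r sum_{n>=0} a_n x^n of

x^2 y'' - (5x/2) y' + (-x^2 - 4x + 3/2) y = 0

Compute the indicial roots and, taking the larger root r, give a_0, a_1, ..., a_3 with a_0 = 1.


Write in Frobenius form y'' + (p(x)/x) y' + (q(x)/x^2) y = 0:
  p(x) = -5/2,  q(x) = -x^2 - 4x + 3/2.
Indicial equation: r(r-1) + (-5/2) r + (3/2) = 0 -> roots r_1 = 3, r_2 = 1/2.
Take r = r_1 = 3. Let y(x) = x^r sum_{n>=0} a_n x^n with a_0 = 1.
Substitute y = x^r sum a_n x^n and match x^{r+n}. The recurrence is
  D(n) a_n - 4 a_{n-1} - 1 a_{n-2} = 0,  where D(n) = (r+n)(r+n-1) + (-5/2)(r+n) + (3/2).
  a_n = [4 a_{n-1} + 1 a_{n-2}] / D(n).
Since the indicial polynomial factors as (r - r_1)(r - r_2), D(n) = (r_1 + n - r_1)(r_1 + n - r_2) = n(n + 5/2).
Evaluating step by step (a_0 = 1):
  n = 1: D(1) = 1(1 + 5/2) = 7/2; numerator = 4(1) = 4; a_1 = (4)/(7/2) = 8/7
  n = 2: D(2) = 2(2 + 5/2) = 9; numerator = 4(8/7) + 1(1) = 39/7; a_2 = (39/7)/(9) = 13/21
  n = 3: D(3) = 3(3 + 5/2) = 33/2; numerator = 4(13/21) + 1(8/7) = 76/21; a_3 = (76/21)/(33/2) = 152/693

r = 3; a_0 = 1; a_1 = 8/7; a_2 = 13/21; a_3 = 152/693


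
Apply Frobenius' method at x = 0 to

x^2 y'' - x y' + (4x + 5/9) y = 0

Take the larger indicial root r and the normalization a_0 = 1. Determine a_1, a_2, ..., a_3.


Write in Frobenius form y'' + (p(x)/x) y' + (q(x)/x^2) y = 0:
  p(x) = -1,  q(x) = 4x + 5/9.
Indicial equation: r(r-1) + (-1) r + (5/9) = 0 -> roots r_1 = 5/3, r_2 = 1/3.
Take r = r_1 = 5/3. Let y(x) = x^r sum_{n>=0} a_n x^n with a_0 = 1.
Substitute y = x^r sum a_n x^n and match x^{r+n}. The recurrence is
  D(n) a_n + 4 a_{n-1} = 0,  where D(n) = (r+n)(r+n-1) + (-1)(r+n) + (5/9).
  a_n = -4 / D(n) * a_{n-1}.
Since the indicial polynomial factors as (r - r_1)(r - r_2), D(n) = (r_1 + n - r_1)(r_1 + n - r_2) = n(n + 4/3).
Evaluating step by step (a_0 = 1):
  n = 1: D(1) = 1(1 + 4/3) = 7/3; numerator = -4(1) = -4; a_1 = (-4)/(7/3) = -12/7
  n = 2: D(2) = 2(2 + 4/3) = 20/3; numerator = -4(-12/7) = 48/7; a_2 = (48/7)/(20/3) = 36/35
  n = 3: D(3) = 3(3 + 4/3) = 13; numerator = -4(36/35) = -144/35; a_3 = (-144/35)/(13) = -144/455

r = 5/3; a_0 = 1; a_1 = -12/7; a_2 = 36/35; a_3 = -144/455


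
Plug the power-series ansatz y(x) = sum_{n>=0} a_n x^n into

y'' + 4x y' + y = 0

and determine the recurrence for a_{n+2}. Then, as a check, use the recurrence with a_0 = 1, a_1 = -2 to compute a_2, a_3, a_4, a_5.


Substitute y = sum_n a_n x^n.
y''(x) has coefficient (n+2)(n+1) a_{n+2} at x^n;
4 x y'(x) has coefficient 4 n a_n at x^n (shift);
y(x) has coefficient 1 a_n at x^n.
Matching x^n: (n+2)(n+1) a_{n+2} + (4n + 1) a_n = 0.
Thus a_{n+2} = (-4n - 1) / ((n+1)(n+2)) * a_n.

Check with a_0 = 1, a_1 = -2 (apply the recurrence for n = 0, 1, 2, 3): a_0 = 1, a_1 = -2, a_2 = -1/2, a_3 = 5/3, a_4 = 3/8, a_5 = -13/12.

a_(n+2) = (-4n - 1) / ((n+1)(n+2)) * a_n; check: a_0 = 1, a_1 = -2, a_2 = -1/2, a_3 = 5/3, a_4 = 3/8, a_5 = -13/12


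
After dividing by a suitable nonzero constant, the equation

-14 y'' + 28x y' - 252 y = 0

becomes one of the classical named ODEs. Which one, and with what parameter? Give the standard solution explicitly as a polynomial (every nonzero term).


All three coefficients share the factor -14; dividing through by -14 gives  y'' - 2x y' + 18 y = 0.
This matches the Hermite equation y'' - 2x y' + 2n y = 0 with 2n = 18, so n = 9; the polynomial solution is H_9(x).
With y = sum_k a_k x^k, matching x^k gives (k+2)(k+1) a_{k+2} = 2(k - n) a_k = 2(k - 9) a_k. The right side vanishes at k = 9, so the series with the parity of 9 terminates at degree 9.
Standard normalization: leading coefficient of H_n is 2^n, so a_9 = 2^9 = 512. Work downward with a_k = (k+1)(k+2) a_{k+2} / (2(k - n)):
  a_7 = (8)(9)(512) / (2(7 - 9)) = 36864/(-4) = -9216
  a_5 = (6)(7)(-9216) / (2(5 - 9)) = -387072/(-8) = 48384
  a_3 = (4)(5)(48384) / (2(3 - 9)) = 967680/(-12) = -80640
  a_1 = (2)(3)(-80640) / (2(1 - 9)) = -483840/(-16) = 30240
Hence H_9(x) = 512 x^9 - 9216 x^7 + 48384 x^5 - 80640 x^3 + 30240 x.

H_9(x); series = 512 x^9 - 9216 x^7 + 48384 x^5 - 80640 x^3 + 30240 x


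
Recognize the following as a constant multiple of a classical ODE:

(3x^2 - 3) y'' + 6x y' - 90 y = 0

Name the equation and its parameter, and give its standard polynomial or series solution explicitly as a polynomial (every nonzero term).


All three coefficients share the factor -3; dividing through by -3 gives  (1 - x^2) y'' - 2x y' + 30 y = 0.
This matches the Legendre equation (1 - x^2) y'' - 2x y' + n(n+1) y = 0 (note the -2x y' term) with n(n+1) = 30, so n = 5; the polynomial solution is P_5(x).
With y = sum_k a_k x^k, matching x^k gives (k+2)(k+1) a_{k+2} = [k(k+1) - n(n+1)] a_k = (k - 5)(k + 6) a_k. The right side vanishes at k = 5, so the series with the parity of 5 terminates at degree 5.
Standard normalization (P_n(1) = 1): leading coefficient (2n)!/(2^n (n!)^2) = 3628800/(32*14400) = 63/8, so a_5 = 63/8. Work downward with a_k = (k+1)(k+2) a_{k+2} / ((k - 5)(k + 6)):
  a_3 = (4)(5)(63/8) / ((3 - 5)(3 + 6)) = (315/2)/(-18) = -35/4
  a_1 = (2)(3)(-35/4) / ((1 - 5)(1 + 6)) = (-105/2)/(-28) = 15/8
Hence P_5(x) = 63 x^5/8 - 35 x^3/4 + 15 x/8.

P_5(x); series = 63 x^5/8 - 35 x^3/4 + 15 x/8


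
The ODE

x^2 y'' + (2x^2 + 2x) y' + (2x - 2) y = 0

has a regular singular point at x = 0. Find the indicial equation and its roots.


Divide by x^2 to reach normal form y'' + P_1(x) y' + P_2(x) y = 0 with P_1(x) = 2 + 2/x and P_2(x) = 2/x - 2/x^2.
x = 0 is a singular point because the y'-coefficient 2 + 2/x has a pole at x = 0 and the y-coefficient 2/x - 2/x^2 has a pole at x = 0.
It is a regular singular point because x P_1(x) = p(x) = 2x + 2 and x^2 P_2(x) = q(x) = 2x - 2 are polynomials, hence analytic at x = 0.
p(0) = 2,  q(0) = -2.
Indicial equation: r(r-1) + p(0) r + q(0) = 0, i.e. r^2 + (p(0) - 1) r + q(0) = 0, i.e. r^2 + 1 r - 2 = 0.
Discriminant: (1)^2 - 4(-2) = 9, so r = (-1 ± 3)/2.
Solving: r_1 = 1, r_2 = -2.

indicial: r^2 + 1 r - 2 = 0; roots r_1 = 1, r_2 = -2


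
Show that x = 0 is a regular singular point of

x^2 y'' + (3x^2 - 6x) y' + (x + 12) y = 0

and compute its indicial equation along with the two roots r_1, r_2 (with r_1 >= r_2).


Divide by x^2 to reach normal form y'' + P_1(x) y' + P_2(x) y = 0 with P_1(x) = 3 - 6/x and P_2(x) = 1/x + 12/x^2.
x = 0 is a singular point because the y'-coefficient 3 - 6/x has a pole at x = 0 and the y-coefficient 1/x + 12/x^2 has a pole at x = 0.
It is a regular singular point because x P_1(x) = p(x) = 3x - 6 and x^2 P_2(x) = q(x) = x + 12 are polynomials, hence analytic at x = 0.
p(0) = -6,  q(0) = 12.
Indicial equation: r(r-1) + p(0) r + q(0) = 0, i.e. r^2 + (p(0) - 1) r + q(0) = 0, i.e. r^2 - 7 r + 12 = 0.
Discriminant: (-7)^2 - 4(12) = 1, so r = (7 ± 1)/2.
Solving: r_1 = 4, r_2 = 3.

indicial: r^2 - 7 r + 12 = 0; roots r_1 = 4, r_2 = 3


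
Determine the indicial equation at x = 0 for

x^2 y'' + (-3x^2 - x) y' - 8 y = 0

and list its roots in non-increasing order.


Divide by x^2 to reach normal form y'' + P_1(x) y' + P_2(x) y = 0 with P_1(x) = -3 - 1/x and P_2(x) = -8/x^2.
x = 0 is a singular point because the y'-coefficient -3 - 1/x has a pole at x = 0 and the y-coefficient -8/x^2 has a pole at x = 0.
It is a regular singular point because x P_1(x) = p(x) = -3x - 1 and x^2 P_2(x) = q(x) = -8 are polynomials, hence analytic at x = 0.
p(0) = -1,  q(0) = -8.
Indicial equation: r(r-1) + p(0) r + q(0) = 0, i.e. r^2 + (p(0) - 1) r + q(0) = 0, i.e. r^2 - 2 r - 8 = 0.
Discriminant: (-2)^2 - 4(-8) = 36, so r = (2 ± 6)/2.
Solving: r_1 = 4, r_2 = -2.

indicial: r^2 - 2 r - 8 = 0; roots r_1 = 4, r_2 = -2


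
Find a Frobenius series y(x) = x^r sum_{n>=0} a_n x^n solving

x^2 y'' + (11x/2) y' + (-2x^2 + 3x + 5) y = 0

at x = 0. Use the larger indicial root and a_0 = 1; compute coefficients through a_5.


Write in Frobenius form y'' + (p(x)/x) y' + (q(x)/x^2) y = 0:
  p(x) = 11/2,  q(x) = -2x^2 + 3x + 5.
Indicial equation: r(r-1) + (11/2) r + (5) = 0 -> roots r_1 = -2, r_2 = -5/2.
Take r = r_1 = -2. Let y(x) = x^r sum_{n>=0} a_n x^n with a_0 = 1.
Substitute y = x^r sum a_n x^n and match x^{r+n}. The recurrence is
  D(n) a_n + 3 a_{n-1} - 2 a_{n-2} = 0,  where D(n) = (r+n)(r+n-1) + (11/2)(r+n) + (5).
  a_n = [-3 a_{n-1} + 2 a_{n-2}] / D(n).
Since the indicial polynomial factors as (r - r_1)(r - r_2), D(n) = (r_1 + n - r_1)(r_1 + n - r_2) = n(n + 1/2).
Evaluating step by step (a_0 = 1):
  n = 1: D(1) = 1(1 + 1/2) = 3/2; numerator = -3(1) = -3; a_1 = (-3)/(3/2) = -2
  n = 2: D(2) = 2(2 + 1/2) = 5; numerator = -3(-2) + 2(1) = 8; a_2 = (8)/(5) = 8/5
  n = 3: D(3) = 3(3 + 1/2) = 21/2; numerator = -3(8/5) + 2(-2) = -44/5; a_3 = (-44/5)/(21/2) = -88/105
  n = 4: D(4) = 4(4 + 1/2) = 18; numerator = -3(-88/105) + 2(8/5) = 40/7; a_4 = (40/7)/(18) = 20/63
  n = 5: D(5) = 5(5 + 1/2) = 55/2; numerator = -3(20/63) + 2(-88/105) = -92/35; a_5 = (-92/35)/(55/2) = -184/1925

r = -2; a_0 = 1; a_1 = -2; a_2 = 8/5; a_3 = -88/105; a_4 = 20/63; a_5 = -184/1925


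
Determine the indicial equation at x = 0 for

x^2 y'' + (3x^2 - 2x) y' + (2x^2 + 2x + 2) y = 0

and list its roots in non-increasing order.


Divide by x^2 to reach normal form y'' + P_1(x) y' + P_2(x) y = 0 with P_1(x) = 3 - 2/x and P_2(x) = 2 + 2/x + 2/x^2.
x = 0 is a singular point because the y'-coefficient 3 - 2/x has a pole at x = 0 and the y-coefficient 2 + 2/x + 2/x^2 has a pole at x = 0.
It is a regular singular point because x P_1(x) = p(x) = 3x - 2 and x^2 P_2(x) = q(x) = 2x^2 + 2x + 2 are polynomials, hence analytic at x = 0.
p(0) = -2,  q(0) = 2.
Indicial equation: r(r-1) + p(0) r + q(0) = 0, i.e. r^2 + (p(0) - 1) r + q(0) = 0, i.e. r^2 - 3 r + 2 = 0.
Discriminant: (-3)^2 - 4(2) = 1, so r = (3 ± 1)/2.
Solving: r_1 = 2, r_2 = 1.

indicial: r^2 - 3 r + 2 = 0; roots r_1 = 2, r_2 = 1


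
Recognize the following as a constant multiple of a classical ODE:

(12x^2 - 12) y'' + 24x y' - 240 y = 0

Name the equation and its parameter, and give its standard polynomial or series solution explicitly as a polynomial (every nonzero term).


All three coefficients share the factor -12; dividing through by -12 gives  (1 - x^2) y'' - 2x y' + 20 y = 0.
This matches the Legendre equation (1 - x^2) y'' - 2x y' + n(n+1) y = 0 (note the -2x y' term) with n(n+1) = 20, so n = 4; the polynomial solution is P_4(x).
With y = sum_k a_k x^k, matching x^k gives (k+2)(k+1) a_{k+2} = [k(k+1) - n(n+1)] a_k = (k - 4)(k + 5) a_k. The right side vanishes at k = 4, so the series with the parity of 4 terminates at degree 4.
Standard normalization (P_n(1) = 1): leading coefficient (2n)!/(2^n (n!)^2) = 40320/(16*576) = 35/8, so a_4 = 35/8. Work downward with a_k = (k+1)(k+2) a_{k+2} / ((k - 4)(k + 5)):
  a_2 = (3)(4)(35/8) / ((2 - 4)(2 + 5)) = (105/2)/(-14) = -15/4
  a_0 = (1)(2)(-15/4) / ((0 - 4)(0 + 5)) = (-15/2)/(-20) = 3/8
Hence P_4(x) = 35 x^4/8 - 15 x^2/4 + 3/8.

P_4(x); series = 35 x^4/8 - 15 x^2/4 + 3/8


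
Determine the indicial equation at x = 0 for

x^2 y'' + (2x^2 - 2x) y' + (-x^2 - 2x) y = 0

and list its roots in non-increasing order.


Divide by x^2 to reach normal form y'' + P_1(x) y' + P_2(x) y = 0 with P_1(x) = 2 - 2/x and P_2(x) = -1 - 2/x.
x = 0 is a singular point because the y'-coefficient 2 - 2/x has a pole at x = 0 and the y-coefficient -1 - 2/x has a pole at x = 0.
It is a regular singular point because x P_1(x) = p(x) = 2x - 2 and x^2 P_2(x) = q(x) = -x^2 - 2x are polynomials, hence analytic at x = 0.
p(0) = -2,  q(0) = 0.
Indicial equation: r(r-1) + p(0) r + q(0) = 0, i.e. r^2 + (p(0) - 1) r + q(0) = 0, i.e. r^2 - 3 r = 0.
Discriminant: (-3)^2 - 4(0) = 9, so r = (3 ± 3)/2.
Solving: r_1 = 3, r_2 = 0.

indicial: r^2 - 3 r = 0; roots r_1 = 3, r_2 = 0


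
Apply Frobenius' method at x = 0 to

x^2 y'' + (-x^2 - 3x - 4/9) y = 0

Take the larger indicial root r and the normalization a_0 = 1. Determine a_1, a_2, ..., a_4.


Write in Frobenius form y'' + (p(x)/x) y' + (q(x)/x^2) y = 0:
  p(x) = 0,  q(x) = -x^2 - 3x - 4/9.
Indicial equation: r(r-1) + (0) r + (-4/9) = 0 -> roots r_1 = 4/3, r_2 = -1/3.
Take r = r_1 = 4/3. Let y(x) = x^r sum_{n>=0} a_n x^n with a_0 = 1.
Substitute y = x^r sum a_n x^n and match x^{r+n}. The recurrence is
  D(n) a_n - 3 a_{n-1} - 1 a_{n-2} = 0,  where D(n) = (r+n)(r+n-1) + (0)(r+n) + (-4/9).
  a_n = [3 a_{n-1} + 1 a_{n-2}] / D(n).
Since the indicial polynomial factors as (r - r_1)(r - r_2), D(n) = (r_1 + n - r_1)(r_1 + n - r_2) = n(n + 5/3).
Evaluating step by step (a_0 = 1):
  n = 1: D(1) = 1(1 + 5/3) = 8/3; numerator = 3(1) = 3; a_1 = (3)/(8/3) = 9/8
  n = 2: D(2) = 2(2 + 5/3) = 22/3; numerator = 3(9/8) + 1(1) = 35/8; a_2 = (35/8)/(22/3) = 105/176
  n = 3: D(3) = 3(3 + 5/3) = 14; numerator = 3(105/176) + 1(9/8) = 513/176; a_3 = (513/176)/(14) = 513/2464
  n = 4: D(4) = 4(4 + 5/3) = 68/3; numerator = 3(513/2464) + 1(105/176) = 3009/2464; a_4 = (3009/2464)/(68/3) = 531/9856

r = 4/3; a_0 = 1; a_1 = 9/8; a_2 = 105/176; a_3 = 513/2464; a_4 = 531/9856


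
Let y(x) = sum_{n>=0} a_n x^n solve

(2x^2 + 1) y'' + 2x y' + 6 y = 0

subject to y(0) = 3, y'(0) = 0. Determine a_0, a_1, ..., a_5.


Ansatz: y(x) = sum_{n>=0} a_n x^n, so y'(x) = sum_{n>=1} n a_n x^(n-1) and y''(x) = sum_{n>=2} n(n-1) a_n x^(n-2).
Substitute into P(x) y'' + Q(x) y' + R(x) y = 0 with P(x) = 2x^2 + 1, Q(x) = 2x, R(x) = 6, and match powers of x.
Initial conditions: a_0 = 3, a_1 = 0.
Setting the coefficient of each power of x to zero and solving order by order (substituting the coefficients already found):
  x^0: 2 a_2 + 6 a_0 = 0  ->  2 a_2 = -6 a_0 = -18  ->  a_2 = -9
  x^1: 6 a_3 + 8 a_1 = 0  ->  6 a_3 = -8 a_1 = 0  ->  a_3 = 0
  x^2: 12 a_4 + 14 a_2 = 0  ->  12 a_4 = -14 a_2 = 126  ->  a_4 = 21/2
  x^3: 20 a_5 + 24 a_3 = 0  ->  20 a_5 = -24 a_3 = 0  ->  a_5 = 0
Truncated series: y(x) = 3 - 9 x^2 + (21/2) x^4 + O(x^6).

a_0 = 3; a_1 = 0; a_2 = -9; a_3 = 0; a_4 = 21/2; a_5 = 0


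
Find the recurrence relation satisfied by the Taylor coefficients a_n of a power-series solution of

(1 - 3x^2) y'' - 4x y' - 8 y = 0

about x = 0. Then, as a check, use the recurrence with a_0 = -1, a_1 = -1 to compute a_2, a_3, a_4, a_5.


Substitute y = sum_n a_n x^n.
(1 - 3 x^2) y'' contributes (n+2)(n+1) a_{n+2} - 3 n(n-1) a_n at x^n.
-4 x y'(x) contributes -4 n a_n at x^n.
-8 y(x) contributes -8 a_n at x^n.
Matching x^n: (n+2)(n+1) a_{n+2} + (-3 n(n-1) - 4 n - 8) a_n = 0.
Thus a_{n+2} = (3 n(n-1) + 4 n + 8) / ((n+1)(n+2)) * a_n.

Check with a_0 = -1, a_1 = -1 (apply the recurrence for n = 0, 1, 2, 3): a_0 = -1, a_1 = -1, a_2 = -4, a_3 = -2, a_4 = -22/3, a_5 = -19/5.

a_(n+2) = (3 n(n-1) + 4 n + 8) / ((n+1)(n+2)) * a_n; check: a_0 = -1, a_1 = -1, a_2 = -4, a_3 = -2, a_4 = -22/3, a_5 = -19/5


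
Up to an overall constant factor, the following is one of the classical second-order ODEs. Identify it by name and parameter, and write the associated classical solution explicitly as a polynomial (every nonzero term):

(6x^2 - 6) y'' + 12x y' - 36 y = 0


All three coefficients share the factor -6; dividing through by -6 gives  (1 - x^2) y'' - 2x y' + 6 y = 0.
This matches the Legendre equation (1 - x^2) y'' - 2x y' + n(n+1) y = 0 (note the -2x y' term) with n(n+1) = 6, so n = 2; the polynomial solution is P_2(x).
With y = sum_k a_k x^k, matching x^k gives (k+2)(k+1) a_{k+2} = [k(k+1) - n(n+1)] a_k = (k - 2)(k + 3) a_k. The right side vanishes at k = 2, so the series with the parity of 2 terminates at degree 2.
Standard normalization (P_n(1) = 1): leading coefficient (2n)!/(2^n (n!)^2) = 24/(4*4) = 3/2, so a_2 = 3/2. Work downward with a_k = (k+1)(k+2) a_{k+2} / ((k - 2)(k + 3)):
  a_0 = (1)(2)(3/2) / ((0 - 2)(0 + 3)) = 3/(-6) = -1/2
Hence P_2(x) = 3 x^2/2 - 1/2.

P_2(x); series = 3 x^2/2 - 1/2


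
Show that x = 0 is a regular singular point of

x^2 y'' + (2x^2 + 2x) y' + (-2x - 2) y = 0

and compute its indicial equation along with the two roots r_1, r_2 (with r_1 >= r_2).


Divide by x^2 to reach normal form y'' + P_1(x) y' + P_2(x) y = 0 with P_1(x) = 2 + 2/x and P_2(x) = -2/x - 2/x^2.
x = 0 is a singular point because the y'-coefficient 2 + 2/x has a pole at x = 0 and the y-coefficient -2/x - 2/x^2 has a pole at x = 0.
It is a regular singular point because x P_1(x) = p(x) = 2x + 2 and x^2 P_2(x) = q(x) = -2x - 2 are polynomials, hence analytic at x = 0.
p(0) = 2,  q(0) = -2.
Indicial equation: r(r-1) + p(0) r + q(0) = 0, i.e. r^2 + (p(0) - 1) r + q(0) = 0, i.e. r^2 + 1 r - 2 = 0.
Discriminant: (1)^2 - 4(-2) = 9, so r = (-1 ± 3)/2.
Solving: r_1 = 1, r_2 = -2.

indicial: r^2 + 1 r - 2 = 0; roots r_1 = 1, r_2 = -2


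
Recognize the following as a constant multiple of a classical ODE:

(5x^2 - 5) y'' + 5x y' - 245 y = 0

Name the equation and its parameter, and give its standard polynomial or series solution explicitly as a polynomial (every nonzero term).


All three coefficients share the factor -5; dividing through by -5 gives  (1 - x^2) y'' - x y' + 49 y = 0.
This matches the Chebyshev equation (1 - x^2) y'' - x y' + n^2 y = 0 (note the -x y' term, not -2x y') with n^2 = 49, so n = 7; the polynomial solution is T_7(x).
With y = sum_k a_k x^k, matching x^k gives (k+2)(k+1) a_{k+2} = (k^2 - n^2) a_k = (k - 7)(k + 7) a_k. The right side vanishes at k = 7, so the series with the parity of 7 terminates at degree 7.
Standard normalization: leading coefficient of T_n is 2^(n-1), so a_7 = 2^6 = 64. Work downward with a_k = (k+1)(k+2) a_{k+2} / ((k - 7)(k + 7)):
  a_5 = (6)(7)(64) / ((5 - 7)(5 + 7)) = 2688/(-24) = -112
  a_3 = (4)(5)(-112) / ((3 - 7)(3 + 7)) = -2240/(-40) = 56
  a_1 = (2)(3)(56) / ((1 - 7)(1 + 7)) = 336/(-48) = -7
Hence T_7(x) = 64 x^7 - 112 x^5 + 56 x^3 - 7 x.

T_7(x); series = 64 x^7 - 112 x^5 + 56 x^3 - 7 x


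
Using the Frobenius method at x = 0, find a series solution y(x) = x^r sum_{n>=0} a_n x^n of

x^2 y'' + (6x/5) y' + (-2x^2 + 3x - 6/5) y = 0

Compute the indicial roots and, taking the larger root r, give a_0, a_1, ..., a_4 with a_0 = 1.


Write in Frobenius form y'' + (p(x)/x) y' + (q(x)/x^2) y = 0:
  p(x) = 6/5,  q(x) = -2x^2 + 3x - 6/5.
Indicial equation: r(r-1) + (6/5) r + (-6/5) = 0 -> roots r_1 = 1, r_2 = -6/5.
Take r = r_1 = 1. Let y(x) = x^r sum_{n>=0} a_n x^n with a_0 = 1.
Substitute y = x^r sum a_n x^n and match x^{r+n}. The recurrence is
  D(n) a_n + 3 a_{n-1} - 2 a_{n-2} = 0,  where D(n) = (r+n)(r+n-1) + (6/5)(r+n) + (-6/5).
  a_n = [-3 a_{n-1} + 2 a_{n-2}] / D(n).
Since the indicial polynomial factors as (r - r_1)(r - r_2), D(n) = (r_1 + n - r_1)(r_1 + n - r_2) = n(n + 11/5).
Evaluating step by step (a_0 = 1):
  n = 1: D(1) = 1(1 + 11/5) = 16/5; numerator = -3(1) = -3; a_1 = (-3)/(16/5) = -15/16
  n = 2: D(2) = 2(2 + 11/5) = 42/5; numerator = -3(-15/16) + 2(1) = 77/16; a_2 = (77/16)/(42/5) = 55/96
  n = 3: D(3) = 3(3 + 11/5) = 78/5; numerator = -3(55/96) + 2(-15/16) = -115/32; a_3 = (-115/32)/(78/5) = -575/2496
  n = 4: D(4) = 4(4 + 11/5) = 124/5; numerator = -3(-575/2496) + 2(55/96) = 4585/2496; a_4 = (4585/2496)/(124/5) = 22925/309504

r = 1; a_0 = 1; a_1 = -15/16; a_2 = 55/96; a_3 = -575/2496; a_4 = 22925/309504


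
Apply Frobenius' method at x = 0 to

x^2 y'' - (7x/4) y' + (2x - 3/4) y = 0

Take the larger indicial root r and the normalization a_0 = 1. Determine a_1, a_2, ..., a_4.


Write in Frobenius form y'' + (p(x)/x) y' + (q(x)/x^2) y = 0:
  p(x) = -7/4,  q(x) = 2x - 3/4.
Indicial equation: r(r-1) + (-7/4) r + (-3/4) = 0 -> roots r_1 = 3, r_2 = -1/4.
Take r = r_1 = 3. Let y(x) = x^r sum_{n>=0} a_n x^n with a_0 = 1.
Substitute y = x^r sum a_n x^n and match x^{r+n}. The recurrence is
  D(n) a_n + 2 a_{n-1} = 0,  where D(n) = (r+n)(r+n-1) + (-7/4)(r+n) + (-3/4).
  a_n = -2 / D(n) * a_{n-1}.
Since the indicial polynomial factors as (r - r_1)(r - r_2), D(n) = (r_1 + n - r_1)(r_1 + n - r_2) = n(n + 13/4).
Evaluating step by step (a_0 = 1):
  n = 1: D(1) = 1(1 + 13/4) = 17/4; numerator = -2(1) = -2; a_1 = (-2)/(17/4) = -8/17
  n = 2: D(2) = 2(2 + 13/4) = 21/2; numerator = -2(-8/17) = 16/17; a_2 = (16/17)/(21/2) = 32/357
  n = 3: D(3) = 3(3 + 13/4) = 75/4; numerator = -2(32/357) = -64/357; a_3 = (-64/357)/(75/4) = -256/26775
  n = 4: D(4) = 4(4 + 13/4) = 29; numerator = -2(-256/26775) = 512/26775; a_4 = (512/26775)/(29) = 512/776475

r = 3; a_0 = 1; a_1 = -8/17; a_2 = 32/357; a_3 = -256/26775; a_4 = 512/776475


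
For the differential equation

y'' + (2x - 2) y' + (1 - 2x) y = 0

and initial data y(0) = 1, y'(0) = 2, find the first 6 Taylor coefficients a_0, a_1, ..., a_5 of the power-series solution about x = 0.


Ansatz: y(x) = sum_{n>=0} a_n x^n, so y'(x) = sum_{n>=1} n a_n x^(n-1) and y''(x) = sum_{n>=2} n(n-1) a_n x^(n-2).
Substitute into P(x) y'' + Q(x) y' + R(x) y = 0 with P(x) = 1, Q(x) = 2x - 2, R(x) = 1 - 2x, and match powers of x.
Initial conditions: a_0 = 1, a_1 = 2.
Setting the coefficient of each power of x to zero and solving order by order (substituting the coefficients already found):
  x^0: 2 a_2 - 2 a_1 + a_0 = 0  ->  2 a_2 = 2 a_1 - a_0 = 3  ->  a_2 = 3/2
  x^1: 6 a_3 - 4 a_2 + 3 a_1 - 2 a_0 = 0  ->  6 a_3 = 4 a_2 - 3 a_1 + 2 a_0 = 2  ->  a_3 = 1/3
  x^2: 12 a_4 - 6 a_3 + 5 a_2 - 2 a_1 = 0  ->  12 a_4 = 6 a_3 - 5 a_2 + 2 a_1 = -3/2  ->  a_4 = -1/8
  x^3: 20 a_5 - 8 a_4 + 7 a_3 - 2 a_2 = 0  ->  20 a_5 = 8 a_4 - 7 a_3 + 2 a_2 = -1/3  ->  a_5 = -1/60
Truncated series: y(x) = 1 + 2 x + (3/2) x^2 + (1/3) x^3 - (1/8) x^4 - (1/60) x^5 + O(x^6).

a_0 = 1; a_1 = 2; a_2 = 3/2; a_3 = 1/3; a_4 = -1/8; a_5 = -1/60


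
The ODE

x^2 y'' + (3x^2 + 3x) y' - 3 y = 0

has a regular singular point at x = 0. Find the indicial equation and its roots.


Divide by x^2 to reach normal form y'' + P_1(x) y' + P_2(x) y = 0 with P_1(x) = 3 + 3/x and P_2(x) = -3/x^2.
x = 0 is a singular point because the y'-coefficient 3 + 3/x has a pole at x = 0 and the y-coefficient -3/x^2 has a pole at x = 0.
It is a regular singular point because x P_1(x) = p(x) = 3x + 3 and x^2 P_2(x) = q(x) = -3 are polynomials, hence analytic at x = 0.
p(0) = 3,  q(0) = -3.
Indicial equation: r(r-1) + p(0) r + q(0) = 0, i.e. r^2 + (p(0) - 1) r + q(0) = 0, i.e. r^2 + 2 r - 3 = 0.
Discriminant: (2)^2 - 4(-3) = 16, so r = (-2 ± 4)/2.
Solving: r_1 = 1, r_2 = -3.

indicial: r^2 + 2 r - 3 = 0; roots r_1 = 1, r_2 = -3


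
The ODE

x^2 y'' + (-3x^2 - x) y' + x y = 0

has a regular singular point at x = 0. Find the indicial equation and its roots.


Divide by x^2 to reach normal form y'' + P_1(x) y' + P_2(x) y = 0 with P_1(x) = -3 - 1/x and P_2(x) = 1/x.
x = 0 is a singular point because the y'-coefficient -3 - 1/x has a pole at x = 0 and the y-coefficient 1/x has a pole at x = 0.
It is a regular singular point because x P_1(x) = p(x) = -3x - 1 and x^2 P_2(x) = q(x) = x are polynomials, hence analytic at x = 0.
p(0) = -1,  q(0) = 0.
Indicial equation: r(r-1) + p(0) r + q(0) = 0, i.e. r^2 + (p(0) - 1) r + q(0) = 0, i.e. r^2 - 2 r = 0.
Discriminant: (-2)^2 - 4(0) = 4, so r = (2 ± 2)/2.
Solving: r_1 = 2, r_2 = 0.

indicial: r^2 - 2 r = 0; roots r_1 = 2, r_2 = 0


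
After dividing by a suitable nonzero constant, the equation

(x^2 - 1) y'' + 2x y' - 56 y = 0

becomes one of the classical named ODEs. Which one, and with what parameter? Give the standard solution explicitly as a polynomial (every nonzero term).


All three coefficients share the factor -1; dividing through by -1 gives  (1 - x^2) y'' - 2x y' + 56 y = 0.
This matches the Legendre equation (1 - x^2) y'' - 2x y' + n(n+1) y = 0 (note the -2x y' term) with n(n+1) = 56, so n = 7; the polynomial solution is P_7(x).
With y = sum_k a_k x^k, matching x^k gives (k+2)(k+1) a_{k+2} = [k(k+1) - n(n+1)] a_k = (k - 7)(k + 8) a_k. The right side vanishes at k = 7, so the series with the parity of 7 terminates at degree 7.
Standard normalization (P_n(1) = 1): leading coefficient (2n)!/(2^n (n!)^2) = 87178291200/(128*25401600) = 429/16, so a_7 = 429/16. Work downward with a_k = (k+1)(k+2) a_{k+2} / ((k - 7)(k + 8)):
  a_5 = (6)(7)(429/16) / ((5 - 7)(5 + 8)) = (9009/8)/(-26) = -693/16
  a_3 = (4)(5)(-693/16) / ((3 - 7)(3 + 8)) = (-3465/4)/(-44) = 315/16
  a_1 = (2)(3)(315/16) / ((1 - 7)(1 + 8)) = (945/8)/(-54) = -35/16
Hence P_7(x) = 429 x^7/16 - 693 x^5/16 + 315 x^3/16 - 35 x/16.

P_7(x); series = 429 x^7/16 - 693 x^5/16 + 315 x^3/16 - 35 x/16


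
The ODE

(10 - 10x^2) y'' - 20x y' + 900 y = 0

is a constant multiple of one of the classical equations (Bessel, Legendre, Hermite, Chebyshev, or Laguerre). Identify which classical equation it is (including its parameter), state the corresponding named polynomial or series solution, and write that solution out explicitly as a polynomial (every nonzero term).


All three coefficients share the factor 10; dividing through by 10 gives  (1 - x^2) y'' - 2x y' + 90 y = 0.
This matches the Legendre equation (1 - x^2) y'' - 2x y' + n(n+1) y = 0 (note the -2x y' term) with n(n+1) = 90, so n = 9; the polynomial solution is P_9(x).
With y = sum_k a_k x^k, matching x^k gives (k+2)(k+1) a_{k+2} = [k(k+1) - n(n+1)] a_k = (k - 9)(k + 10) a_k. The right side vanishes at k = 9, so the series with the parity of 9 terminates at degree 9.
Standard normalization (P_n(1) = 1): leading coefficient (2n)!/(2^n (n!)^2) = 6402373705728000/(512*131681894400) = 12155/128, so a_9 = 12155/128. Work downward with a_k = (k+1)(k+2) a_{k+2} / ((k - 9)(k + 10)):
  a_7 = (8)(9)(12155/128) / ((7 - 9)(7 + 10)) = (109395/16)/(-34) = -6435/32
  a_5 = (6)(7)(-6435/32) / ((5 - 9)(5 + 10)) = (-135135/16)/(-60) = 9009/64
  a_3 = (4)(5)(9009/64) / ((3 - 9)(3 + 10)) = (45045/16)/(-78) = -1155/32
  a_1 = (2)(3)(-1155/32) / ((1 - 9)(1 + 10)) = (-3465/16)/(-88) = 315/128
Hence P_9(x) = 12155 x^9/128 - 6435 x^7/32 + 9009 x^5/64 - 1155 x^3/32 + 315 x/128.

P_9(x); series = 12155 x^9/128 - 6435 x^7/32 + 9009 x^5/64 - 1155 x^3/32 + 315 x/128


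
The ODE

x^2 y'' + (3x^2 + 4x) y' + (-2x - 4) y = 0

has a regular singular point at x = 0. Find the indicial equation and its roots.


Divide by x^2 to reach normal form y'' + P_1(x) y' + P_2(x) y = 0 with P_1(x) = 3 + 4/x and P_2(x) = -2/x - 4/x^2.
x = 0 is a singular point because the y'-coefficient 3 + 4/x has a pole at x = 0 and the y-coefficient -2/x - 4/x^2 has a pole at x = 0.
It is a regular singular point because x P_1(x) = p(x) = 3x + 4 and x^2 P_2(x) = q(x) = -2x - 4 are polynomials, hence analytic at x = 0.
p(0) = 4,  q(0) = -4.
Indicial equation: r(r-1) + p(0) r + q(0) = 0, i.e. r^2 + (p(0) - 1) r + q(0) = 0, i.e. r^2 + 3 r - 4 = 0.
Discriminant: (3)^2 - 4(-4) = 25, so r = (-3 ± 5)/2.
Solving: r_1 = 1, r_2 = -4.

indicial: r^2 + 3 r - 4 = 0; roots r_1 = 1, r_2 = -4


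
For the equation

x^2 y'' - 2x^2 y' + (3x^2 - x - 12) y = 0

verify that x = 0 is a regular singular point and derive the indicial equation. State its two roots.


Divide by x^2 to reach normal form y'' + P_1(x) y' + P_2(x) y = 0 with P_1(x) = -2 and P_2(x) = 3 - 1/x - 12/x^2.
x = 0 is a singular point because the y-coefficient 3 - 1/x - 12/x^2 has a pole at x = 0.
It is a regular singular point because x P_1(x) = p(x) = -2x and x^2 P_2(x) = q(x) = 3x^2 - x - 12 are polynomials, hence analytic at x = 0.
p(0) = 0,  q(0) = -12.
Indicial equation: r(r-1) + p(0) r + q(0) = 0, i.e. r^2 + (p(0) - 1) r + q(0) = 0, i.e. r^2 - 1 r - 12 = 0.
Discriminant: (-1)^2 - 4(-12) = 49, so r = (1 ± 7)/2.
Solving: r_1 = 4, r_2 = -3.

indicial: r^2 - 1 r - 12 = 0; roots r_1 = 4, r_2 = -3


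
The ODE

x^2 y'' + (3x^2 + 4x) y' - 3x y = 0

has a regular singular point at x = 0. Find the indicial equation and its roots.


Divide by x^2 to reach normal form y'' + P_1(x) y' + P_2(x) y = 0 with P_1(x) = 3 + 4/x and P_2(x) = -3/x.
x = 0 is a singular point because the y'-coefficient 3 + 4/x has a pole at x = 0 and the y-coefficient -3/x has a pole at x = 0.
It is a regular singular point because x P_1(x) = p(x) = 3x + 4 and x^2 P_2(x) = q(x) = -3x are polynomials, hence analytic at x = 0.
p(0) = 4,  q(0) = 0.
Indicial equation: r(r-1) + p(0) r + q(0) = 0, i.e. r^2 + (p(0) - 1) r + q(0) = 0, i.e. r^2 + 3 r = 0.
Discriminant: (3)^2 - 4(0) = 9, so r = (-3 ± 3)/2.
Solving: r_1 = 0, r_2 = -3.

indicial: r^2 + 3 r = 0; roots r_1 = 0, r_2 = -3


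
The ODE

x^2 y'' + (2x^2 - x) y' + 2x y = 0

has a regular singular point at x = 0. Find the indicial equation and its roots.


Divide by x^2 to reach normal form y'' + P_1(x) y' + P_2(x) y = 0 with P_1(x) = 2 - 1/x and P_2(x) = 2/x.
x = 0 is a singular point because the y'-coefficient 2 - 1/x has a pole at x = 0 and the y-coefficient 2/x has a pole at x = 0.
It is a regular singular point because x P_1(x) = p(x) = 2x - 1 and x^2 P_2(x) = q(x) = 2x are polynomials, hence analytic at x = 0.
p(0) = -1,  q(0) = 0.
Indicial equation: r(r-1) + p(0) r + q(0) = 0, i.e. r^2 + (p(0) - 1) r + q(0) = 0, i.e. r^2 - 2 r = 0.
Discriminant: (-2)^2 - 4(0) = 4, so r = (2 ± 2)/2.
Solving: r_1 = 2, r_2 = 0.

indicial: r^2 - 2 r = 0; roots r_1 = 2, r_2 = 0


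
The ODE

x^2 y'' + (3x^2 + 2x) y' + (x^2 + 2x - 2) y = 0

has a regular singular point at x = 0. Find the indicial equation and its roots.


Divide by x^2 to reach normal form y'' + P_1(x) y' + P_2(x) y = 0 with P_1(x) = 3 + 2/x and P_2(x) = 1 + 2/x - 2/x^2.
x = 0 is a singular point because the y'-coefficient 3 + 2/x has a pole at x = 0 and the y-coefficient 1 + 2/x - 2/x^2 has a pole at x = 0.
It is a regular singular point because x P_1(x) = p(x) = 3x + 2 and x^2 P_2(x) = q(x) = x^2 + 2x - 2 are polynomials, hence analytic at x = 0.
p(0) = 2,  q(0) = -2.
Indicial equation: r(r-1) + p(0) r + q(0) = 0, i.e. r^2 + (p(0) - 1) r + q(0) = 0, i.e. r^2 + 1 r - 2 = 0.
Discriminant: (1)^2 - 4(-2) = 9, so r = (-1 ± 3)/2.
Solving: r_1 = 1, r_2 = -2.

indicial: r^2 + 1 r - 2 = 0; roots r_1 = 1, r_2 = -2
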